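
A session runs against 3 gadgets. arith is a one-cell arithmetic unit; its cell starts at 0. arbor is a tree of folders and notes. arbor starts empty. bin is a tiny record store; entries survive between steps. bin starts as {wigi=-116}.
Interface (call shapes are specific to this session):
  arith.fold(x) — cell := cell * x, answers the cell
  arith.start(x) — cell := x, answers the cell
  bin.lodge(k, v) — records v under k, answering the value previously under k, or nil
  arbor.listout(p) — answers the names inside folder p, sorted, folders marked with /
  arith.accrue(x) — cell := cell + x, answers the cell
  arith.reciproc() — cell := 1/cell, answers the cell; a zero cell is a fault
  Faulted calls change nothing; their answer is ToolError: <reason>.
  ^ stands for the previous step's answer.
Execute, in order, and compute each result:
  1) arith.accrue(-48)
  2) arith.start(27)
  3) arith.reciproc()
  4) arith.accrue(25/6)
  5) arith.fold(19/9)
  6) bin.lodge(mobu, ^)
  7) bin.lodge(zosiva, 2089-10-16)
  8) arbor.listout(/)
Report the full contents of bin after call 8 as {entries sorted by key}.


→ arith.accrue(x: -48)
← -48
→ arith.start(x: 27)
← 27
→ arith.reciproc()
← 1/27
→ arith.accrue(x: 25/6)
← 227/54
→ arith.fold(x: 19/9)
← 4313/486
→ bin.lodge(k: mobu, v: ^)
← nil
→ bin.lodge(k: zosiva, v: 2089-10-16)
← nil
→ arbor.listout(p: /)
← []

Answer: {mobu=4313/486, wigi=-116, zosiva=2089-10-16}


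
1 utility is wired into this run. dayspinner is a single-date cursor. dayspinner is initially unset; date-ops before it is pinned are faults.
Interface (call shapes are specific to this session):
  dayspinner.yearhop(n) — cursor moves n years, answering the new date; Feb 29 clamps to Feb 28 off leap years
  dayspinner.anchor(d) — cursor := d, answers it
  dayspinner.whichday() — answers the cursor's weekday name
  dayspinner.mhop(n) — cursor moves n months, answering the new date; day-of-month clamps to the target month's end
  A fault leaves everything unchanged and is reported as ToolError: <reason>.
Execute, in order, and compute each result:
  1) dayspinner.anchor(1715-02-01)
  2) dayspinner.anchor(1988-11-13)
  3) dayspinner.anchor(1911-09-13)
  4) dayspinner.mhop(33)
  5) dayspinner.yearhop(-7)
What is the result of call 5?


·→ dayspinner.anchor(d: 1715-02-01)
·← 1715-02-01
·→ dayspinner.anchor(d: 1988-11-13)
·← 1988-11-13
·→ dayspinner.anchor(d: 1911-09-13)
·← 1911-09-13
·→ dayspinner.mhop(n: 33)
·← 1914-06-13
·→ dayspinner.yearhop(n: -7)
·← 1907-06-13

Answer: 1907-06-13


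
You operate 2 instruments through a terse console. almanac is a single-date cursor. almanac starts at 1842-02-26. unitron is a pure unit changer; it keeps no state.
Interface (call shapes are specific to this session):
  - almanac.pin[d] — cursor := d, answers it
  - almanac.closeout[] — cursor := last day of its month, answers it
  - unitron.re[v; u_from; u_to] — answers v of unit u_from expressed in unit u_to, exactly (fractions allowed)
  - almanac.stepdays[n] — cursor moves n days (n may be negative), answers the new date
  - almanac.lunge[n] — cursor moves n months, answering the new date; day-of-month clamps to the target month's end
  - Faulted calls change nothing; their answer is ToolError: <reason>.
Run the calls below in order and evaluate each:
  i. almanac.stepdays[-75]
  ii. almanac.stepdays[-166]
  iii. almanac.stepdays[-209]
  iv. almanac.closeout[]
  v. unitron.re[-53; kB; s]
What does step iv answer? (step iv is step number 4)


! stepdays(n='-75') -> 1841-12-13
! stepdays(n='-166') -> 1841-06-30
! stepdays(n='-209') -> 1840-12-03
! closeout() -> 1840-12-31
! re(v='-53', u_from='kB', u_to='s') -> ToolError: incompatible units

Answer: 1840-12-31


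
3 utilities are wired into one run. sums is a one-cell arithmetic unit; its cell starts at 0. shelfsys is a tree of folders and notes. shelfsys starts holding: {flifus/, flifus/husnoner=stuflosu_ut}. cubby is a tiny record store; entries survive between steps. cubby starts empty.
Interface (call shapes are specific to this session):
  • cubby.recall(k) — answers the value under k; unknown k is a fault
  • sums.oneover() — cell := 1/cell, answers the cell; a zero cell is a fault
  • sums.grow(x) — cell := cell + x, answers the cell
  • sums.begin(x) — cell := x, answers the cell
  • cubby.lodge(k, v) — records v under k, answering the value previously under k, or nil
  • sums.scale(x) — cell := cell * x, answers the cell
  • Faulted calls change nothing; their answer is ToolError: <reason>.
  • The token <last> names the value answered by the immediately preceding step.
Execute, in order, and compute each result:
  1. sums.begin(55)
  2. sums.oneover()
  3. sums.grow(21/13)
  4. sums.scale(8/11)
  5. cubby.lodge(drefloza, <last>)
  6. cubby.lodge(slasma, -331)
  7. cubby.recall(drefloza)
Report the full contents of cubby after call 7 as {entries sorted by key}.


Answer: {drefloza=9344/7865, slasma=-331}

Derivation:
// sums.begin(x→55) : 55
// sums.oneover() : 1/55
// sums.grow(x→21/13) : 1168/715
// sums.scale(x→8/11) : 9344/7865
// cubby.lodge(k→drefloza, v→<last>) : nil
// cubby.lodge(k→slasma, v→-331) : nil
// cubby.recall(k→drefloza) : 9344/7865


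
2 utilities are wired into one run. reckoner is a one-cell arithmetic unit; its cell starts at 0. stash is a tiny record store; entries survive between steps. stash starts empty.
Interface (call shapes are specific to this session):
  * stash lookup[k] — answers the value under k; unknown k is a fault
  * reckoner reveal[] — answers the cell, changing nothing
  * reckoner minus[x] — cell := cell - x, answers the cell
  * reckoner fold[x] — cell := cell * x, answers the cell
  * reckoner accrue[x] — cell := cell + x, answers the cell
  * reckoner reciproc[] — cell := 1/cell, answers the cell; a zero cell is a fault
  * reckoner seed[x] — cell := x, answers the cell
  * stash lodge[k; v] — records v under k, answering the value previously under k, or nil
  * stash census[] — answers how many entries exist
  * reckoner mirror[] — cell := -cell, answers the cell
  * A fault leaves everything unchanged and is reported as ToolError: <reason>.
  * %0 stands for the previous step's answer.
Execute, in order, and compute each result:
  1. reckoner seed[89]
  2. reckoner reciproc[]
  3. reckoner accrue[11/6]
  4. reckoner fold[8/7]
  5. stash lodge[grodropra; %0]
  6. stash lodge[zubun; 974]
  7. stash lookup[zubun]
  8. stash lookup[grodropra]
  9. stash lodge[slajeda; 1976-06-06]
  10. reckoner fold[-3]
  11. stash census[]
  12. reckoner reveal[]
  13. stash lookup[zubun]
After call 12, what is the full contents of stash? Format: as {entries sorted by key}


·→ reckoner seed(x=89)
·← 89
·→ reckoner reciproc()
·← 1/89
·→ reckoner accrue(x=11/6)
·← 985/534
·→ reckoner fold(x=8/7)
·← 3940/1869
·→ stash lodge(k=grodropra, v=%0)
·← nil
·→ stash lodge(k=zubun, v=974)
·← nil
·→ stash lookup(k=zubun)
·← 974
·→ stash lookup(k=grodropra)
·← 3940/1869
·→ stash lodge(k=slajeda, v=1976-06-06)
·← nil
·→ reckoner fold(x=-3)
·← -3940/623
·→ stash census()
·← 3
·→ reckoner reveal()
·← -3940/623
·→ stash lookup(k=zubun)
·← 974

Answer: {grodropra=3940/1869, slajeda=1976-06-06, zubun=974}


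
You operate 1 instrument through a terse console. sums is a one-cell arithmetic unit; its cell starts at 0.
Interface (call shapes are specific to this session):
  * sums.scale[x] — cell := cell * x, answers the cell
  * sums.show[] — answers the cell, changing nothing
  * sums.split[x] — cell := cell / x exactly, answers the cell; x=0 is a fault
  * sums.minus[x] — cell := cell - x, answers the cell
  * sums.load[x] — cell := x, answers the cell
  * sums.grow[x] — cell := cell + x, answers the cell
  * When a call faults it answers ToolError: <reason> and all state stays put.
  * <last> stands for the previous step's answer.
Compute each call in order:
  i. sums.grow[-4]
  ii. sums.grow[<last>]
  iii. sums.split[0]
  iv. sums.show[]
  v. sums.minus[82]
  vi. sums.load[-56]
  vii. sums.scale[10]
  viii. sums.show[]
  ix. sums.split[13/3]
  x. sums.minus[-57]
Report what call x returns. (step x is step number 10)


Answer: -939/13

Derivation:
I invoke sums.grow with x: -4, which returns -4.
I try sums.grow with x: <last>, which returns -8.
I run sums.split with x: 0, which returns ToolError: division by zero.
I invoke sums.show, and see -8.
I run sums.minus with x: 82, giving -90.
Then sums.load with x: -56, and see -56.
Next I call sums.scale with x: 10, which returns -560.
Calling sums.show, → -560.
Then sums.split with x: 13/3, and observe -1680/13.
Now I run sums.minus with x: -57, and observe -939/13.


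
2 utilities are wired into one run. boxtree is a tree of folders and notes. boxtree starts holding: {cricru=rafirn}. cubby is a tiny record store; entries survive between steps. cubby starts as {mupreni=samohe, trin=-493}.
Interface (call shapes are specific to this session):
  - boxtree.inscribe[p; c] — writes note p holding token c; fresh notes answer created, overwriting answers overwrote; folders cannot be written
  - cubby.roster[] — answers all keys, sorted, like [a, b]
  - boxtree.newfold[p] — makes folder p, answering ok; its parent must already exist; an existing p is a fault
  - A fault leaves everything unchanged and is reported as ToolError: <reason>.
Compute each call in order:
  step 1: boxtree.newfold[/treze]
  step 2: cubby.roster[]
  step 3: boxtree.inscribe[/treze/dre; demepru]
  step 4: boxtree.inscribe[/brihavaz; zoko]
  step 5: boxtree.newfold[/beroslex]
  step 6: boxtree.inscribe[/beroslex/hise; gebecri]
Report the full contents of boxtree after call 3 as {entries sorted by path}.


Answer: {cricru=rafirn, treze/, treze/dre=demepru}

Derivation:
Act: newfold[p='/treze']
Obs: ok
Act: roster[]
Obs: [mupreni, trin]
Act: inscribe[p='/treze/dre'; c='demepru']
Obs: created
Act: inscribe[p='/brihavaz'; c='zoko']
Obs: created
Act: newfold[p='/beroslex']
Obs: ok
Act: inscribe[p='/beroslex/hise'; c='gebecri']
Obs: created


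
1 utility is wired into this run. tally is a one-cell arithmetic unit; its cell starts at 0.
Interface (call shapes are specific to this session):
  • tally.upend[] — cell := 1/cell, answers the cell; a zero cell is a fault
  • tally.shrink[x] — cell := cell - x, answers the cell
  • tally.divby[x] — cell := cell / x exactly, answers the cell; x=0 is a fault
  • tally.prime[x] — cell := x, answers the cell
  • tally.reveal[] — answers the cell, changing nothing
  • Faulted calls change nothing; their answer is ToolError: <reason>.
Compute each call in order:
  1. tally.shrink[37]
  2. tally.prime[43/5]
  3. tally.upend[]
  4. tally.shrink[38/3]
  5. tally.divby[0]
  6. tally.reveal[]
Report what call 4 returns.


I call tally.shrink using x='37', yielding -37.
Calling tally.prime using x='43/5', and observe 43/5.
Next I call tally.upend(): 5/43.
Using tally.shrink using x='38/3', giving -1619/129.
Next I call tally.divby using x='0': ToolError: division by zero.
Next I call tally.reveal(): -1619/129.

Answer: -1619/129


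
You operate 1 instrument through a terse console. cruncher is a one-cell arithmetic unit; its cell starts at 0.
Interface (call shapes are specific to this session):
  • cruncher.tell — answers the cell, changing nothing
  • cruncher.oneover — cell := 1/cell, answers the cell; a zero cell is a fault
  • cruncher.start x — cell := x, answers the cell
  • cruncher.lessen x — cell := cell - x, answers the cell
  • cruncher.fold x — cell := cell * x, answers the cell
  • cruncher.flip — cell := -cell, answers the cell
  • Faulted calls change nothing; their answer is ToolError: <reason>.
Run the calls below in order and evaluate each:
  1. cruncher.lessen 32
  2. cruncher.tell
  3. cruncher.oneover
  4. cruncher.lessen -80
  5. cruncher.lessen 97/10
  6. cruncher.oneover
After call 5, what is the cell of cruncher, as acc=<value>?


Act: cruncher.lessen[x=32]
Obs: -32
Act: cruncher.tell[]
Obs: -32
Act: cruncher.oneover[]
Obs: -1/32
Act: cruncher.lessen[x=-80]
Obs: 2559/32
Act: cruncher.lessen[x=97/10]
Obs: 11243/160
Act: cruncher.oneover[]
Obs: 160/11243

Answer: acc=11243/160


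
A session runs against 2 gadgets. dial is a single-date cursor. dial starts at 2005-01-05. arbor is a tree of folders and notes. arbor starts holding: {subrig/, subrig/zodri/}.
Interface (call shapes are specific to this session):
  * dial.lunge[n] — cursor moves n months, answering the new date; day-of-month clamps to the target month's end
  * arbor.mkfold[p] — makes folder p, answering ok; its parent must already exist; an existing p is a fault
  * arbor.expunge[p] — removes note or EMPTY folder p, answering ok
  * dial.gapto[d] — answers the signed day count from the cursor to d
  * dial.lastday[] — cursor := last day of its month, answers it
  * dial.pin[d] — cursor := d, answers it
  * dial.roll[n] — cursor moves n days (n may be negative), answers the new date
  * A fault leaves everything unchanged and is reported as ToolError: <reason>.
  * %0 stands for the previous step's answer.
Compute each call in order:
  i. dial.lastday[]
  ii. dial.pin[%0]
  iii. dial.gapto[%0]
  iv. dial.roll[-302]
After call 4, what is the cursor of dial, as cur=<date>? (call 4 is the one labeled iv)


> dial.lastday
= 2005-01-31
> dial.pin d='%0'
= 2005-01-31
> dial.gapto d='%0'
= 0
> dial.roll n='-302'
= 2004-04-04

Answer: cur=2004-04-04


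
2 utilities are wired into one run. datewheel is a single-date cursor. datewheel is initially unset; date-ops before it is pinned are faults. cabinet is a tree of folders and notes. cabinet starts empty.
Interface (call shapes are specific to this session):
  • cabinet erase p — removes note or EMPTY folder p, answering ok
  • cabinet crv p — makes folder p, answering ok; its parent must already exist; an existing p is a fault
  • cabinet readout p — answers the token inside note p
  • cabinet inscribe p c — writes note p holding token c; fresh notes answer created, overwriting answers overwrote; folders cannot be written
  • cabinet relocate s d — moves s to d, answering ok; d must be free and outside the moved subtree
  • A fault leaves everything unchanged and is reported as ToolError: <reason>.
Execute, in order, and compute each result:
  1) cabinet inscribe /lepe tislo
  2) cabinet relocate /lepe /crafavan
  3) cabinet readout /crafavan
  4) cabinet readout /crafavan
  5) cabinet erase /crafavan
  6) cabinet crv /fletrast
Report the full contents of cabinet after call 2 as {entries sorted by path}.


Invoking cabinet inscribe passing /lepe, tislo, → created.
Next I call cabinet relocate passing /lepe, /crafavan, and get ok.
Next I call cabinet readout passing /crafavan, which returns tislo.
Using cabinet readout passing /crafavan, giving tislo.
Using cabinet erase passing /crafavan, and get ok.
Now I run cabinet crv passing /fletrast, which returns ok.

Answer: {crafavan=tislo}


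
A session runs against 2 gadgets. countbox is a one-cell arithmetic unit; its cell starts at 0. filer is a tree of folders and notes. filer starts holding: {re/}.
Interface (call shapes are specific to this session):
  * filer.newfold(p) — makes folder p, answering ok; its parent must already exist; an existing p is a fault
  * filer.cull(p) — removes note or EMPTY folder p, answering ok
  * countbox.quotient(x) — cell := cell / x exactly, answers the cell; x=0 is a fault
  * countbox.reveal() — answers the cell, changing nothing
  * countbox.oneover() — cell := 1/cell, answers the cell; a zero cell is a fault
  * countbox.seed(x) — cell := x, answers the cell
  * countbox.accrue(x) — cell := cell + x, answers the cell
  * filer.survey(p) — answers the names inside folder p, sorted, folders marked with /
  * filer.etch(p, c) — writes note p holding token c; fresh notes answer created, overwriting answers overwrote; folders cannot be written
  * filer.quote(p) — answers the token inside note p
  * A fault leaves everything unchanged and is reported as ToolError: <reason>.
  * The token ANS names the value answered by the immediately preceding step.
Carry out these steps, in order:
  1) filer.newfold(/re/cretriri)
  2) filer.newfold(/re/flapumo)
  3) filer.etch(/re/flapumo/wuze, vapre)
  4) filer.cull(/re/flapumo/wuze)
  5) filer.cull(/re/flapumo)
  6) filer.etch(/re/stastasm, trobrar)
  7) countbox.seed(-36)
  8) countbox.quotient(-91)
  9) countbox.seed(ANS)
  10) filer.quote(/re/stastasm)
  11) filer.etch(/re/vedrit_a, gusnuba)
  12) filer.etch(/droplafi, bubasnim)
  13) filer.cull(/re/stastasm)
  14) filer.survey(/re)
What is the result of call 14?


Answer: [cretriri/, vedrit_a]

Derivation:
>> filer.newfold(p=/re/cretriri)
<< ok
>> filer.newfold(p=/re/flapumo)
<< ok
>> filer.etch(p=/re/flapumo/wuze, c=vapre)
<< created
>> filer.cull(p=/re/flapumo/wuze)
<< ok
>> filer.cull(p=/re/flapumo)
<< ok
>> filer.etch(p=/re/stastasm, c=trobrar)
<< created
>> countbox.seed(x=-36)
<< -36
>> countbox.quotient(x=-91)
<< 36/91
>> countbox.seed(x=ANS)
<< 36/91
>> filer.quote(p=/re/stastasm)
<< trobrar
>> filer.etch(p=/re/vedrit_a, c=gusnuba)
<< created
>> filer.etch(p=/droplafi, c=bubasnim)
<< created
>> filer.cull(p=/re/stastasm)
<< ok
>> filer.survey(p=/re)
<< [cretriri/, vedrit_a]


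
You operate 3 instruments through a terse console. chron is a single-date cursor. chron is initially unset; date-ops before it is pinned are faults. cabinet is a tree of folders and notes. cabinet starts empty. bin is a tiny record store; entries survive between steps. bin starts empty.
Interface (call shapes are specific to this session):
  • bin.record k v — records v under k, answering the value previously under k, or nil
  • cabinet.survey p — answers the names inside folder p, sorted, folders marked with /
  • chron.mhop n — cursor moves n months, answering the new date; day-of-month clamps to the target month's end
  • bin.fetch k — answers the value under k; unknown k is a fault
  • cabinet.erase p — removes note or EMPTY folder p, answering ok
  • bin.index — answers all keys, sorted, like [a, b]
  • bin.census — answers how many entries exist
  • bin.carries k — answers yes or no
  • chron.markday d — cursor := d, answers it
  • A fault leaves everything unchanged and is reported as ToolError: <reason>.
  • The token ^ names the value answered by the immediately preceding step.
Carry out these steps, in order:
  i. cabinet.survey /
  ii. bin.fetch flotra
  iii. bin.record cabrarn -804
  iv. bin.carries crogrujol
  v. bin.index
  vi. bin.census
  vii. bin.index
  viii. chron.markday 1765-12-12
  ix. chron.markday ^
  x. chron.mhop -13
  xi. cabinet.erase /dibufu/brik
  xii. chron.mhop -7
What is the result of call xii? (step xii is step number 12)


>> survey(p: /)
<< []
>> fetch(k: flotra)
<< ToolError: no such key flotra
>> record(k: cabrarn, v: -804)
<< nil
>> carries(k: crogrujol)
<< no
>> index()
<< [cabrarn]
>> census()
<< 1
>> index()
<< [cabrarn]
>> markday(d: 1765-12-12)
<< 1765-12-12
>> markday(d: ^)
<< 1765-12-12
>> mhop(n: -13)
<< 1764-11-12
>> erase(p: /dibufu/brik)
<< ToolError: not found
>> mhop(n: -7)
<< 1764-04-12

Answer: 1764-04-12


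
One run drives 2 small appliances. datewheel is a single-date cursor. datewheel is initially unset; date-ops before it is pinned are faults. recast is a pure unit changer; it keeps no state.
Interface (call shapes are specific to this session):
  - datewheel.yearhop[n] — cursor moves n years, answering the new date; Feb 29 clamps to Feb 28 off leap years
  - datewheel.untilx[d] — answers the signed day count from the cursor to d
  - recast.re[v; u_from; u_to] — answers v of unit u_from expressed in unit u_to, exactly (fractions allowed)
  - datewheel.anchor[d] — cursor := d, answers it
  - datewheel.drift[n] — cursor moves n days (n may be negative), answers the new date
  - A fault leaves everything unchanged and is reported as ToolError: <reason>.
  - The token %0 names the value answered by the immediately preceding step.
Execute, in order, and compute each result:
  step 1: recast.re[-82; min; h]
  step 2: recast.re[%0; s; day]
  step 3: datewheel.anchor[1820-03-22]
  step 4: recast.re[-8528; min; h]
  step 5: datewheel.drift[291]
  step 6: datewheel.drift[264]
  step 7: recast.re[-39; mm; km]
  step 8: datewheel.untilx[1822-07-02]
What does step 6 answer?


Answer: 1821-09-28

Derivation:
! 1. recast.re(v: -82, u_from: min, u_to: h) => -41/30
! 2. recast.re(v: %0, u_from: s, u_to: day) => -41/2592000
! 3. datewheel.anchor(d: 1820-03-22) => 1820-03-22
! 4. recast.re(v: -8528, u_from: min, u_to: h) => -2132/15
! 5. datewheel.drift(n: 291) => 1821-01-07
! 6. datewheel.drift(n: 264) => 1821-09-28
! 7. recast.re(v: -39, u_from: mm, u_to: km) => -39/1000000
! 8. datewheel.untilx(d: 1822-07-02) => 277


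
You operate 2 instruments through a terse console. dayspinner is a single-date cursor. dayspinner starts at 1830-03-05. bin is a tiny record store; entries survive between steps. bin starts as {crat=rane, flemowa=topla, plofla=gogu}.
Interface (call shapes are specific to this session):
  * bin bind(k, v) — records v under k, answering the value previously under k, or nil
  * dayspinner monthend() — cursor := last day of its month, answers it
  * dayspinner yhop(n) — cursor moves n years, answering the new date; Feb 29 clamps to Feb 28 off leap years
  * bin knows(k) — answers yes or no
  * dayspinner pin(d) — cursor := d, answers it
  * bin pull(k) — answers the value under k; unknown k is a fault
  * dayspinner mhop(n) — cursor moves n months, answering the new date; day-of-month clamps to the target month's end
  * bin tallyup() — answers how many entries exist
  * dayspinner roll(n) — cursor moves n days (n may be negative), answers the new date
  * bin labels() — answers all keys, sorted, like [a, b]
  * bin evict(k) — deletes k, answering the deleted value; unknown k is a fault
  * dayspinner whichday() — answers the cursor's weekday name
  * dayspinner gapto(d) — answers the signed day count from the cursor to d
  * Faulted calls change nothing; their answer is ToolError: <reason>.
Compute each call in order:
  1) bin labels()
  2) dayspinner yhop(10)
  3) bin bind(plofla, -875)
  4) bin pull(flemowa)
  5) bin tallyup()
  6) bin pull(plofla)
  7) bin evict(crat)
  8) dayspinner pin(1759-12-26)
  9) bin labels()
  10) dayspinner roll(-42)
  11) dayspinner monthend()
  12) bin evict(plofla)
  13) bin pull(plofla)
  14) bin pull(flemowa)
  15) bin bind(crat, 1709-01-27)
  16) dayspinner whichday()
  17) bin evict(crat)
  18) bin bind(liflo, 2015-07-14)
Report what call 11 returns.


Answer: 1759-11-30

Derivation:
==> bin labels()
<== [crat, flemowa, plofla]
==> dayspinner yhop(n=10)
<== 1840-03-05
==> bin bind(k=plofla, v=-875)
<== gogu
==> bin pull(k=flemowa)
<== topla
==> bin tallyup()
<== 3
==> bin pull(k=plofla)
<== -875
==> bin evict(k=crat)
<== rane
==> dayspinner pin(d=1759-12-26)
<== 1759-12-26
==> bin labels()
<== [flemowa, plofla]
==> dayspinner roll(n=-42)
<== 1759-11-14
==> dayspinner monthend()
<== 1759-11-30
==> bin evict(k=plofla)
<== -875
==> bin pull(k=plofla)
<== ToolError: no such key plofla
==> bin pull(k=flemowa)
<== topla
==> bin bind(k=crat, v=1709-01-27)
<== nil
==> dayspinner whichday()
<== Friday
==> bin evict(k=crat)
<== 1709-01-27
==> bin bind(k=liflo, v=2015-07-14)
<== nil


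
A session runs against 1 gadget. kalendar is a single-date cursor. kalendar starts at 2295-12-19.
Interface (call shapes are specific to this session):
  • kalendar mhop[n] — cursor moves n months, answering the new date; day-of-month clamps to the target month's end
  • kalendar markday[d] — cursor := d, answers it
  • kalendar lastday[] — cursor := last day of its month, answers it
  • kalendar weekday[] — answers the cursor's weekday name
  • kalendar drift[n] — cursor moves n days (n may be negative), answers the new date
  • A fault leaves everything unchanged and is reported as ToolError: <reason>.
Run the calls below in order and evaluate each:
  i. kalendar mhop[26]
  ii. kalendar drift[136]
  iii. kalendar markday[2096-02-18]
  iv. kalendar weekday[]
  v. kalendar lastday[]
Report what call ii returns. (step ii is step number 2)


Then kalendar mhop passing 26: 2298-02-19.
I run kalendar drift passing 136, and get 2298-07-05.
I run kalendar markday passing 2096-02-18, → 2096-02-18.
I try kalendar weekday, → Saturday.
Invoking kalendar lastday, — result: 2096-02-29.

Answer: 2298-07-05


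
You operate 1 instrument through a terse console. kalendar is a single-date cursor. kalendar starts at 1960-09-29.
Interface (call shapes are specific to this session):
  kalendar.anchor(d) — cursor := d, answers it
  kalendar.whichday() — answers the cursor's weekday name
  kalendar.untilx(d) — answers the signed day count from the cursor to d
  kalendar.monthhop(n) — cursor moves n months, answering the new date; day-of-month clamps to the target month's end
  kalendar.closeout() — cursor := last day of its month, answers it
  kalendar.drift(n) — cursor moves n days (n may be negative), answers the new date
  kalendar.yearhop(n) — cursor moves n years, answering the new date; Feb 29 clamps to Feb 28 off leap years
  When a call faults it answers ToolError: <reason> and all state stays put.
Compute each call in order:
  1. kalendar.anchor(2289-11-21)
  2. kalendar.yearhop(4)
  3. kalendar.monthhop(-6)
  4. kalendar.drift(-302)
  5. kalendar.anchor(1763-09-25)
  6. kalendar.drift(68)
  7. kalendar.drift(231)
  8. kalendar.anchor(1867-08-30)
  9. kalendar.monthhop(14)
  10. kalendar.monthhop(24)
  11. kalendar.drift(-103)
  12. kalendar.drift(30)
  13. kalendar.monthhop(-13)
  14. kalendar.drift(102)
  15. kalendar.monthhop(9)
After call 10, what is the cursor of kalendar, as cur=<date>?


-- kalendar.anchor(d→2289-11-21) => 2289-11-21
-- kalendar.yearhop(n→4) => 2293-11-21
-- kalendar.monthhop(n→-6) => 2293-05-21
-- kalendar.drift(n→-302) => 2292-07-23
-- kalendar.anchor(d→1763-09-25) => 1763-09-25
-- kalendar.drift(n→68) => 1763-12-02
-- kalendar.drift(n→231) => 1764-07-20
-- kalendar.anchor(d→1867-08-30) => 1867-08-30
-- kalendar.monthhop(n→14) => 1868-10-30
-- kalendar.monthhop(n→24) => 1870-10-30
-- kalendar.drift(n→-103) => 1870-07-19
-- kalendar.drift(n→30) => 1870-08-18
-- kalendar.monthhop(n→-13) => 1869-07-18
-- kalendar.drift(n→102) => 1869-10-28
-- kalendar.monthhop(n→9) => 1870-07-28

Answer: cur=1870-10-30


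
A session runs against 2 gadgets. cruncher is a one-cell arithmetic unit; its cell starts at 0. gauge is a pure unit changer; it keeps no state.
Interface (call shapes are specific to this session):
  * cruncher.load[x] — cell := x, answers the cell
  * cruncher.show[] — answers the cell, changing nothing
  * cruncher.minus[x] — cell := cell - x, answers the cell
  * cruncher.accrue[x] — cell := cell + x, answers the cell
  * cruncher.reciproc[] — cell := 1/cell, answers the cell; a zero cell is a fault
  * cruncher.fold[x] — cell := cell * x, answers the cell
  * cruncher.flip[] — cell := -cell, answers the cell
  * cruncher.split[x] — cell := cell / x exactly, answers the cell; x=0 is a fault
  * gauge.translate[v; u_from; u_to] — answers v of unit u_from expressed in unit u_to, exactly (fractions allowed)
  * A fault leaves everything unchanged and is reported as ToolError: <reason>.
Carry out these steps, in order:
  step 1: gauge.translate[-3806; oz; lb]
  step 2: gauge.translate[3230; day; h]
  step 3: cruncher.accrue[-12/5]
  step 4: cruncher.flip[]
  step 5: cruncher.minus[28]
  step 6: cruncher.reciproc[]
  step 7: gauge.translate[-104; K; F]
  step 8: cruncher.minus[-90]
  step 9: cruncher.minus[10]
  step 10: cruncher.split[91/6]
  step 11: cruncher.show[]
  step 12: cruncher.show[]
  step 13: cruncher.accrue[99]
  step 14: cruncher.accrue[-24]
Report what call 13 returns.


% translate(-3806, oz, lb) == -1903/8
% translate(3230, day, h) == 77520
% accrue(-12/5) == -12/5
% flip() == 12/5
% minus(28) == -128/5
% reciproc() == -5/128
% translate(-104, K, F) == -64687/100
% minus(-90) == 11515/128
% minus(10) == 10235/128
% split(91/6) == 30705/5824
% show() == 30705/5824
% show() == 30705/5824
% accrue(99) == 607281/5824
% accrue(-24) == 467505/5824

Answer: 607281/5824


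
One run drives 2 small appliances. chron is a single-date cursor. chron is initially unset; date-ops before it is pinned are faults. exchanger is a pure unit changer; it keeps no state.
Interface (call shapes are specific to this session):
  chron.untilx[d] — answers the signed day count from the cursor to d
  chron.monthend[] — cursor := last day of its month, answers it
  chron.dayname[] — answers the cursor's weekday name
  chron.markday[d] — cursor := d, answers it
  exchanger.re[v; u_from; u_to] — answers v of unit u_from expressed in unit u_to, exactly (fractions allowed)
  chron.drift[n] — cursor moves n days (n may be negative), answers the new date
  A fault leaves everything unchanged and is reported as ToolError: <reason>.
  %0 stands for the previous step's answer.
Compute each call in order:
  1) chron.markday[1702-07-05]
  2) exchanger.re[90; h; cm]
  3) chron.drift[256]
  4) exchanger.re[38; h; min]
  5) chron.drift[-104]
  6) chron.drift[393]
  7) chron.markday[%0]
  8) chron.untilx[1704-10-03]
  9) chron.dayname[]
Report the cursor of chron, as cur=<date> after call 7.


Answer: cur=1704-01-01

Derivation:
I invoke chron.markday(d='1702-07-05'), and get 1702-07-05.
Using exchanger.re(v='90', u_from='h', u_to='cm'), yielding ToolError: incompatible units.
Next I call chron.drift(n='256'), and see 1703-03-18.
I try exchanger.re(v='38', u_from='h', u_to='min'), — result: 2280.
Then chron.drift(n='-104'), and get 1702-12-04.
Using chron.drift(n='393'), giving 1704-01-01.
Calling chron.markday(d='%0'), giving 1704-01-01.
I try chron.untilx(d='1704-10-03'): 276.
I invoke chron.dayname(), giving Tuesday.


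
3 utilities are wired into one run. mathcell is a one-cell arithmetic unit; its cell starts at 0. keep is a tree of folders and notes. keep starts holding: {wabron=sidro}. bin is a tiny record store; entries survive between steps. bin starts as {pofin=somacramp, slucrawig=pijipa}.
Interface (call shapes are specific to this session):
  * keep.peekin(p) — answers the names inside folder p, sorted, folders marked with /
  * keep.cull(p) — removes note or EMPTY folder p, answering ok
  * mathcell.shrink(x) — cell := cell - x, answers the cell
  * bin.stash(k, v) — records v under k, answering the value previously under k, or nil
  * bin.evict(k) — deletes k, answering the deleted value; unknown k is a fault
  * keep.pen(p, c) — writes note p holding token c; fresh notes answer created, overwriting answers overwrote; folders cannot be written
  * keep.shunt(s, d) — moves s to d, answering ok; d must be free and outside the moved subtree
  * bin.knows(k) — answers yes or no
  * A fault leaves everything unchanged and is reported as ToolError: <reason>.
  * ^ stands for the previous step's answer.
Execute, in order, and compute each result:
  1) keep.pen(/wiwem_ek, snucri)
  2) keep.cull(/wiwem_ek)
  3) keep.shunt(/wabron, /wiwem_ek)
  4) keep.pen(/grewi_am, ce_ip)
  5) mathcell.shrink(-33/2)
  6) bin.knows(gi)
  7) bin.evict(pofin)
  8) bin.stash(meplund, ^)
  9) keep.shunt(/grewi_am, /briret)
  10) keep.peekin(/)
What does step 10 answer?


Answer: [briret, wiwem_ek]

Derivation:
Using keep.pen(p: /wiwem_ek, c: snucri), and observe created.
I invoke keep.cull(p: /wiwem_ek): ok.
I invoke keep.shunt(s: /wabron, d: /wiwem_ek), and see ok.
I use keep.pen(p: /grewi_am, c: ce_ip), and see created.
I call mathcell.shrink(x: -33/2), and see 33/2.
I run bin.knows(k: gi), and get no.
I invoke bin.evict(k: pofin), and get somacramp.
I invoke bin.stash(k: meplund, v: ^): nil.
I call keep.shunt(s: /grewi_am, d: /briret), and see ok.
I try keep.peekin(p: /), yielding [briret, wiwem_ek].


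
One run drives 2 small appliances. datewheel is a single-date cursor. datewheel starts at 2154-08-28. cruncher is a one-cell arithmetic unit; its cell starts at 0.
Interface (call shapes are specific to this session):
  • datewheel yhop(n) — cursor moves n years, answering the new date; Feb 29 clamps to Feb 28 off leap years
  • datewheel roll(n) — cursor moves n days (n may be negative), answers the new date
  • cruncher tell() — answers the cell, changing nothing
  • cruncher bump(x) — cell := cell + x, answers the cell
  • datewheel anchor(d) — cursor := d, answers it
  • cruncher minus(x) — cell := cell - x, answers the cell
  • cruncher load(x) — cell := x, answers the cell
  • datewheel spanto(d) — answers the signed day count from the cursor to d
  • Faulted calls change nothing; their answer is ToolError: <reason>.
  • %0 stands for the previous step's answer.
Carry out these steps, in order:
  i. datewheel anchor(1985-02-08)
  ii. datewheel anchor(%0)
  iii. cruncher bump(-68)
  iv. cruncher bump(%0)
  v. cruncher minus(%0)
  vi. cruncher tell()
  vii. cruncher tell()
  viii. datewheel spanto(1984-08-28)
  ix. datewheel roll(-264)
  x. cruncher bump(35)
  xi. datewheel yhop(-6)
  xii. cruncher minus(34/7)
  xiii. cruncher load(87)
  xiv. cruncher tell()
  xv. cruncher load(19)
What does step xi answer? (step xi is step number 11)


Invoking datewheel anchor on d: 1985-02-08: 1985-02-08.
I try datewheel anchor on d: %0, yielding 1985-02-08.
Using cruncher bump on x: -68, and see -68.
Invoking cruncher bump on x: %0, → -136.
Now I run cruncher minus on x: %0, → 0.
I invoke cruncher tell(), → 0.
I invoke cruncher tell(), — result: 0.
Calling datewheel spanto on d: 1984-08-28, — result: -164.
I invoke datewheel roll on n: -264, → 1984-05-20.
Calling cruncher bump on x: 35, and observe 35.
I use datewheel yhop on n: -6, and see 1978-05-20.
Then cruncher minus on x: 34/7, and observe 211/7.
I call cruncher load on x: 87, giving 87.
I try cruncher tell, and see 87.
I use cruncher load on x: 19, yielding 19.

Answer: 1978-05-20


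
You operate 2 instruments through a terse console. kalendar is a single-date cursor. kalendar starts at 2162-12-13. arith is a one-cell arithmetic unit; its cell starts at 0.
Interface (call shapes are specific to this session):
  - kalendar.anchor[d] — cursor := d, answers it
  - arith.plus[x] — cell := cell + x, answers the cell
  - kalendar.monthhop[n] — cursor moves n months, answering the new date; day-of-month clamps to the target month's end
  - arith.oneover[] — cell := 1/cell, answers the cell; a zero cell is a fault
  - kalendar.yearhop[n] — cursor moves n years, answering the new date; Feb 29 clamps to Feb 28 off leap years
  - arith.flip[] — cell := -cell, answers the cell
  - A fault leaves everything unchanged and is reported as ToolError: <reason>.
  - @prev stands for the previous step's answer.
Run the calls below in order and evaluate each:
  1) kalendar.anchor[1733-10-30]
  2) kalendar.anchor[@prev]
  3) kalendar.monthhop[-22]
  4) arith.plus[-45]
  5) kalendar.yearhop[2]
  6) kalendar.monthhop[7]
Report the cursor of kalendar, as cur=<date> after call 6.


Answer: cur=1734-07-30

Derivation:
Act: anchor[d→1733-10-30]
Obs: 1733-10-30
Act: anchor[d→@prev]
Obs: 1733-10-30
Act: monthhop[n→-22]
Obs: 1731-12-30
Act: plus[x→-45]
Obs: -45
Act: yearhop[n→2]
Obs: 1733-12-30
Act: monthhop[n→7]
Obs: 1734-07-30


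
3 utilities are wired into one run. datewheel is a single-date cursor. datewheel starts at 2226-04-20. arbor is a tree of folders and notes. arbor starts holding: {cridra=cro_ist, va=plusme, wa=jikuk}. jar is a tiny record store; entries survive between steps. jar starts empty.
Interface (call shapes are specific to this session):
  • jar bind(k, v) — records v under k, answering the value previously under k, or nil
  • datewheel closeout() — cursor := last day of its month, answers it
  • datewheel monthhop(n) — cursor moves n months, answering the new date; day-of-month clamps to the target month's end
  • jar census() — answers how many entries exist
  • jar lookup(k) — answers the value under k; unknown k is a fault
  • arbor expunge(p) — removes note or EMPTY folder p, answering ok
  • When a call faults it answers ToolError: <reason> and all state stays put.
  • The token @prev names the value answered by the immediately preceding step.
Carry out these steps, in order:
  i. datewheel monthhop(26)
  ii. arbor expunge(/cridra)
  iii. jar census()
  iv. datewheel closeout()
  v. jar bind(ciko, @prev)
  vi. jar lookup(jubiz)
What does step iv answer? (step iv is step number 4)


Answer: 2228-06-30

Derivation:
// 1. datewheel monthhop(n=26) ~> 2228-06-20
// 2. arbor expunge(p=/cridra) ~> ok
// 3. jar census() ~> 0
// 4. datewheel closeout() ~> 2228-06-30
// 5. jar bind(k=ciko, v=@prev) ~> nil
// 6. jar lookup(k=jubiz) ~> ToolError: no such key jubiz


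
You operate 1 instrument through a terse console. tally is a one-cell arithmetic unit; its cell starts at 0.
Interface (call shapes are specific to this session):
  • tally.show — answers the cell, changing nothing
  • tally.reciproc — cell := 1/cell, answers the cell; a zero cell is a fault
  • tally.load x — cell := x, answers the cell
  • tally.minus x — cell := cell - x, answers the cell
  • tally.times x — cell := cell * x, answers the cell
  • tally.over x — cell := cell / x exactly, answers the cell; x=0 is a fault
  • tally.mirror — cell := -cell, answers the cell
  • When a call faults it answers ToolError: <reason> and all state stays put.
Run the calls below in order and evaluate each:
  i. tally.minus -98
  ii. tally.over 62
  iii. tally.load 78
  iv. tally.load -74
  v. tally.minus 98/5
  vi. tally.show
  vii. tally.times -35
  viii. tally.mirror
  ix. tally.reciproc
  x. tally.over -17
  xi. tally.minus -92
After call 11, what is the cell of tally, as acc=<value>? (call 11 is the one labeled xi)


Do: tally.minus[x: -98]
See: 98
Do: tally.over[x: 62]
See: 49/31
Do: tally.load[x: 78]
See: 78
Do: tally.load[x: -74]
See: -74
Do: tally.minus[x: 98/5]
See: -468/5
Do: tally.show[]
See: -468/5
Do: tally.times[x: -35]
See: 3276
Do: tally.mirror[]
See: -3276
Do: tally.reciproc[]
See: -1/3276
Do: tally.over[x: -17]
See: 1/55692
Do: tally.minus[x: -92]
See: 5123665/55692

Answer: acc=5123665/55692


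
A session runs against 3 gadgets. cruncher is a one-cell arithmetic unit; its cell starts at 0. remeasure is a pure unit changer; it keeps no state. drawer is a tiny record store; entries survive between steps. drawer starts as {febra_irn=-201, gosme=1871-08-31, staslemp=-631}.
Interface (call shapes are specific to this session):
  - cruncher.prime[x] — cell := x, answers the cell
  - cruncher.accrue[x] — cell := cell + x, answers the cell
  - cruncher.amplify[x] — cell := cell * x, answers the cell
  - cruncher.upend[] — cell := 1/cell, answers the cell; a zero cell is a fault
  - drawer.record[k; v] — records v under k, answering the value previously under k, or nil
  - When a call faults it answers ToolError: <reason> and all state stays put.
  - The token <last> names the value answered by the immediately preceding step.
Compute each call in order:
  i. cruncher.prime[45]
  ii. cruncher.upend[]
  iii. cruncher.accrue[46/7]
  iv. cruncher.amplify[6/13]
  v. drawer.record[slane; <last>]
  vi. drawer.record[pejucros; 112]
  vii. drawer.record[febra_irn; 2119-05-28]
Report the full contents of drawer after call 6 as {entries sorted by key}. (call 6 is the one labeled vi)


Invoking cruncher.prime with 45: 45.
Now I run cruncher.upend(), and observe 1/45.
Calling cruncher.accrue with 46/7, and get 2077/315.
Then cruncher.amplify with 6/13, and see 4154/1365.
Next I call drawer.record with slane, <last>, and observe nil.
Next I call drawer.record with pejucros, 112, — result: nil.
I try drawer.record with febra_irn, 2119-05-28, — result: -201.

Answer: {febra_irn=-201, gosme=1871-08-31, pejucros=112, slane=4154/1365, staslemp=-631}


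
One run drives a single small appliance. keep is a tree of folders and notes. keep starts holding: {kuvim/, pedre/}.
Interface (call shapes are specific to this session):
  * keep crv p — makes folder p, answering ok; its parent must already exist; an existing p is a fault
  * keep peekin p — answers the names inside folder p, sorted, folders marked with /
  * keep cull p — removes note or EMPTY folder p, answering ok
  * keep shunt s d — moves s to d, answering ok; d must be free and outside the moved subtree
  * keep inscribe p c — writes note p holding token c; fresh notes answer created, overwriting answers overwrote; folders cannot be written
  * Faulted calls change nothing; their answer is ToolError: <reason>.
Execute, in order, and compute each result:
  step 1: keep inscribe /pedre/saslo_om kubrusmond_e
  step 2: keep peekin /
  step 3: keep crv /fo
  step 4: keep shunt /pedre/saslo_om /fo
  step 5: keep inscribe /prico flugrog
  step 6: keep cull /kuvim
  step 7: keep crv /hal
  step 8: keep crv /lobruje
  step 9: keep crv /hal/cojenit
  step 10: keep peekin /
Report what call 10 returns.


Step: keep inscribe[p='/pedre/saslo_om'; c='kubrusmond_e']
Result: created
Step: keep peekin[p='/']
Result: [kuvim/, pedre/]
Step: keep crv[p='/fo']
Result: ok
Step: keep shunt[s='/pedre/saslo_om'; d='/fo']
Result: ToolError: exists
Step: keep inscribe[p='/prico'; c='flugrog']
Result: created
Step: keep cull[p='/kuvim']
Result: ok
Step: keep crv[p='/hal']
Result: ok
Step: keep crv[p='/lobruje']
Result: ok
Step: keep crv[p='/hal/cojenit']
Result: ok
Step: keep peekin[p='/']
Result: [fo/, hal/, lobruje/, pedre/, prico]

Answer: [fo/, hal/, lobruje/, pedre/, prico]
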